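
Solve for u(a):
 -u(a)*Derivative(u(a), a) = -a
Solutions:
 u(a) = -sqrt(C1 + a^2)
 u(a) = sqrt(C1 + a^2)


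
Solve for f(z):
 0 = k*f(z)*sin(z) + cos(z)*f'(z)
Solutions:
 f(z) = C1*exp(k*log(cos(z)))


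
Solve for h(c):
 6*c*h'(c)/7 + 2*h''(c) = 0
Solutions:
 h(c) = C1 + C2*erf(sqrt(42)*c/14)


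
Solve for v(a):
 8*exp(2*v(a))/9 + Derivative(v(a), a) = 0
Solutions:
 v(a) = log(-1/(C1 - 8*a))/2 - log(2)/2 + log(3)
 v(a) = log(-sqrt(1/(C1 + 8*a))) - log(2)/2 + log(3)


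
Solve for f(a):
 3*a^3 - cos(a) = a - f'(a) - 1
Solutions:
 f(a) = C1 - 3*a^4/4 + a^2/2 - a + sin(a)


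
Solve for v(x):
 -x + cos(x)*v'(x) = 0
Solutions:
 v(x) = C1 + Integral(x/cos(x), x)


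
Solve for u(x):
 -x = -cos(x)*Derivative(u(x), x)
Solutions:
 u(x) = C1 + Integral(x/cos(x), x)


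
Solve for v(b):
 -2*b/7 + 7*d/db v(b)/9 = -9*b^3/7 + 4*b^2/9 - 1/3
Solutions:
 v(b) = C1 - 81*b^4/196 + 4*b^3/21 + 9*b^2/49 - 3*b/7


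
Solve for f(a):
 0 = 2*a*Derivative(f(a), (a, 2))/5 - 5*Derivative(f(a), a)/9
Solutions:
 f(a) = C1 + C2*a^(43/18)


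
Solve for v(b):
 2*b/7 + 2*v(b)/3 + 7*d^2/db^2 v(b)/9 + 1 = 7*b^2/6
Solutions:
 v(b) = C1*sin(sqrt(42)*b/7) + C2*cos(sqrt(42)*b/7) + 7*b^2/4 - 3*b/7 - 67/12


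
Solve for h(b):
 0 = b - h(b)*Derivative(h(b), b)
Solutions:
 h(b) = -sqrt(C1 + b^2)
 h(b) = sqrt(C1 + b^2)


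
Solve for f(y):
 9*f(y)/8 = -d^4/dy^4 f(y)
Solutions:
 f(y) = (C1*sin(2^(3/4)*sqrt(3)*y/4) + C2*cos(2^(3/4)*sqrt(3)*y/4))*exp(-2^(3/4)*sqrt(3)*y/4) + (C3*sin(2^(3/4)*sqrt(3)*y/4) + C4*cos(2^(3/4)*sqrt(3)*y/4))*exp(2^(3/4)*sqrt(3)*y/4)


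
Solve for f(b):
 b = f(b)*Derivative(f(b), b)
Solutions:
 f(b) = -sqrt(C1 + b^2)
 f(b) = sqrt(C1 + b^2)


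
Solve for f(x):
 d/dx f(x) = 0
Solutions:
 f(x) = C1


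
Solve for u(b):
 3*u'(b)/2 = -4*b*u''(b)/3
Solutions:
 u(b) = C1 + C2/b^(1/8)


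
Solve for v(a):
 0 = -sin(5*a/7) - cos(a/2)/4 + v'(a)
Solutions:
 v(a) = C1 + sin(a/2)/2 - 7*cos(5*a/7)/5


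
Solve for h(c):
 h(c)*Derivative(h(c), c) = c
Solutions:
 h(c) = -sqrt(C1 + c^2)
 h(c) = sqrt(C1 + c^2)


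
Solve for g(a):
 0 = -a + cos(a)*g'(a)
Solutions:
 g(a) = C1 + Integral(a/cos(a), a)


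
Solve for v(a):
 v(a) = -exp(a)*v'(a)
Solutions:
 v(a) = C1*exp(exp(-a))


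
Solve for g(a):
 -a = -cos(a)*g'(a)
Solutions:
 g(a) = C1 + Integral(a/cos(a), a)


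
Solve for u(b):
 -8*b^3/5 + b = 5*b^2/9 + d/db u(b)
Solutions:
 u(b) = C1 - 2*b^4/5 - 5*b^3/27 + b^2/2


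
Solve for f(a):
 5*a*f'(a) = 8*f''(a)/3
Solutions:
 f(a) = C1 + C2*erfi(sqrt(15)*a/4)


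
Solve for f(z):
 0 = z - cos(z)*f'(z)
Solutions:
 f(z) = C1 + Integral(z/cos(z), z)


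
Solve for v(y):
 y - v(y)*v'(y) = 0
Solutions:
 v(y) = -sqrt(C1 + y^2)
 v(y) = sqrt(C1 + y^2)


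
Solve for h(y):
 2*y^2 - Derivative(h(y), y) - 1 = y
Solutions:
 h(y) = C1 + 2*y^3/3 - y^2/2 - y


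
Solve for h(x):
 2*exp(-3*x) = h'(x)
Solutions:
 h(x) = C1 - 2*exp(-3*x)/3


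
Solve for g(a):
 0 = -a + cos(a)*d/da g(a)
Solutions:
 g(a) = C1 + Integral(a/cos(a), a)


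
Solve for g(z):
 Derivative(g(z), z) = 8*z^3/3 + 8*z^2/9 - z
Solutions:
 g(z) = C1 + 2*z^4/3 + 8*z^3/27 - z^2/2


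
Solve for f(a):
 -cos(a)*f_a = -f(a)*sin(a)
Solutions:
 f(a) = C1/cos(a)


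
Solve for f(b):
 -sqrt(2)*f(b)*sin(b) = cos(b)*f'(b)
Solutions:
 f(b) = C1*cos(b)^(sqrt(2))


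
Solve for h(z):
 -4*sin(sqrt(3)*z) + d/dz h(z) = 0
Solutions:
 h(z) = C1 - 4*sqrt(3)*cos(sqrt(3)*z)/3


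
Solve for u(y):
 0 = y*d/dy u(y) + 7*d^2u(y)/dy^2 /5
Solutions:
 u(y) = C1 + C2*erf(sqrt(70)*y/14)


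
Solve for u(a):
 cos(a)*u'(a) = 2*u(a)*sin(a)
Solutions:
 u(a) = C1/cos(a)^2


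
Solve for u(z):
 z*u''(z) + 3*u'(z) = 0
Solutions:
 u(z) = C1 + C2/z^2


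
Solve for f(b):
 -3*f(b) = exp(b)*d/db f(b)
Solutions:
 f(b) = C1*exp(3*exp(-b))


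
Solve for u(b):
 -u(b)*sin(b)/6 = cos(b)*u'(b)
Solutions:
 u(b) = C1*cos(b)^(1/6)


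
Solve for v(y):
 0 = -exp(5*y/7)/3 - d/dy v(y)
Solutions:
 v(y) = C1 - 7*exp(5*y/7)/15


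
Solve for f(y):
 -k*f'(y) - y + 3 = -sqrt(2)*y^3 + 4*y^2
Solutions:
 f(y) = C1 + sqrt(2)*y^4/(4*k) - 4*y^3/(3*k) - y^2/(2*k) + 3*y/k


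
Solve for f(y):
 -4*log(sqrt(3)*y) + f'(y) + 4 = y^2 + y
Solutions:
 f(y) = C1 + y^3/3 + y^2/2 + 4*y*log(y) - 8*y + y*log(9)


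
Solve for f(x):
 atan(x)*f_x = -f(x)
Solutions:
 f(x) = C1*exp(-Integral(1/atan(x), x))


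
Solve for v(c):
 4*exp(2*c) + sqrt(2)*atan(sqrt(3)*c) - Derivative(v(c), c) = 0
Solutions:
 v(c) = C1 + sqrt(2)*(c*atan(sqrt(3)*c) - sqrt(3)*log(3*c^2 + 1)/6) + 2*exp(2*c)


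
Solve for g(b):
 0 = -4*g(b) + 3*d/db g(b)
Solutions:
 g(b) = C1*exp(4*b/3)


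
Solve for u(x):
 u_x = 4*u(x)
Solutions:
 u(x) = C1*exp(4*x)


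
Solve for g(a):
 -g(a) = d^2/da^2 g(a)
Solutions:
 g(a) = C1*sin(a) + C2*cos(a)


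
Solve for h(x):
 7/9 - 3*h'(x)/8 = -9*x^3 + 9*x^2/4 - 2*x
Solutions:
 h(x) = C1 + 6*x^4 - 2*x^3 + 8*x^2/3 + 56*x/27


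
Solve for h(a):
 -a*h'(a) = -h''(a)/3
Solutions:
 h(a) = C1 + C2*erfi(sqrt(6)*a/2)


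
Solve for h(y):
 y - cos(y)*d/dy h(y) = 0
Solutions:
 h(y) = C1 + Integral(y/cos(y), y)


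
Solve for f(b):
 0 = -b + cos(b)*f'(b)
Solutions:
 f(b) = C1 + Integral(b/cos(b), b)


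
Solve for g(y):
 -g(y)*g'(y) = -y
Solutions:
 g(y) = -sqrt(C1 + y^2)
 g(y) = sqrt(C1 + y^2)


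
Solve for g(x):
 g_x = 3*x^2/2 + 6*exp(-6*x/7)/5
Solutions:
 g(x) = C1 + x^3/2 - 7*exp(-6*x/7)/5


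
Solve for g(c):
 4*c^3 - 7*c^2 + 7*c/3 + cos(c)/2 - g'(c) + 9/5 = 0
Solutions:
 g(c) = C1 + c^4 - 7*c^3/3 + 7*c^2/6 + 9*c/5 + sin(c)/2


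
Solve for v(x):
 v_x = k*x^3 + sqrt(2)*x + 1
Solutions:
 v(x) = C1 + k*x^4/4 + sqrt(2)*x^2/2 + x


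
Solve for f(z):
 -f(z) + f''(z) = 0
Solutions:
 f(z) = C1*exp(-z) + C2*exp(z)


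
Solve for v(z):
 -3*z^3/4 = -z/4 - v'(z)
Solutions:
 v(z) = C1 + 3*z^4/16 - z^2/8


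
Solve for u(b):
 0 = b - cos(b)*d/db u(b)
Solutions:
 u(b) = C1 + Integral(b/cos(b), b)


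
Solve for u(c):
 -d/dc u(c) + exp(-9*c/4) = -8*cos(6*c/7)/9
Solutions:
 u(c) = C1 + 28*sin(6*c/7)/27 - 4*exp(-9*c/4)/9


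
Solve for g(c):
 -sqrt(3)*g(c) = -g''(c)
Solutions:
 g(c) = C1*exp(-3^(1/4)*c) + C2*exp(3^(1/4)*c)


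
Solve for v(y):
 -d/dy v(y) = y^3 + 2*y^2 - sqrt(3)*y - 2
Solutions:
 v(y) = C1 - y^4/4 - 2*y^3/3 + sqrt(3)*y^2/2 + 2*y


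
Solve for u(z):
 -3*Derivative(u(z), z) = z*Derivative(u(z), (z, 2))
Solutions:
 u(z) = C1 + C2/z^2


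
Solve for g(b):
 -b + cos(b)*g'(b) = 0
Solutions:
 g(b) = C1 + Integral(b/cos(b), b)


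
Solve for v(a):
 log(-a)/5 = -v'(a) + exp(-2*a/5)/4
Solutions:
 v(a) = C1 - a*log(-a)/5 + a/5 - 5*exp(-2*a/5)/8


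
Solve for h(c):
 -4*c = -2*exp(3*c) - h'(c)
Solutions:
 h(c) = C1 + 2*c^2 - 2*exp(3*c)/3


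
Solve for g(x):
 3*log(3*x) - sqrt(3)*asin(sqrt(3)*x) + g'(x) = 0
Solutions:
 g(x) = C1 - 3*x*log(x) - 3*x*log(3) + 3*x + sqrt(3)*(x*asin(sqrt(3)*x) + sqrt(3)*sqrt(1 - 3*x^2)/3)


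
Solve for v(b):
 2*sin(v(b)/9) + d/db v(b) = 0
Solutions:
 2*b + 9*log(cos(v(b)/9) - 1)/2 - 9*log(cos(v(b)/9) + 1)/2 = C1


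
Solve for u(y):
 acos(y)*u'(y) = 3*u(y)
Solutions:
 u(y) = C1*exp(3*Integral(1/acos(y), y))


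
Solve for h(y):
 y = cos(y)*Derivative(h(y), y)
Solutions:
 h(y) = C1 + Integral(y/cos(y), y)


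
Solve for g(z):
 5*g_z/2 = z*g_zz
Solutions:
 g(z) = C1 + C2*z^(7/2)


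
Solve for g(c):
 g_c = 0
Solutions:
 g(c) = C1


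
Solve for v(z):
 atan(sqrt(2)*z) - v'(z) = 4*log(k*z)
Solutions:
 v(z) = C1 - 4*z*log(k*z) + z*atan(sqrt(2)*z) + 4*z - sqrt(2)*log(2*z^2 + 1)/4


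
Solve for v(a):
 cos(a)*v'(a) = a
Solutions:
 v(a) = C1 + Integral(a/cos(a), a)


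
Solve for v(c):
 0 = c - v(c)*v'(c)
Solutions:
 v(c) = -sqrt(C1 + c^2)
 v(c) = sqrt(C1 + c^2)


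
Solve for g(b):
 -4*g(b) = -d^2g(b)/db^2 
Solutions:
 g(b) = C1*exp(-2*b) + C2*exp(2*b)


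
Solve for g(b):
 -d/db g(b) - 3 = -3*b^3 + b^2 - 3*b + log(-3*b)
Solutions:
 g(b) = C1 + 3*b^4/4 - b^3/3 + 3*b^2/2 - b*log(-b) + b*(-2 - log(3))


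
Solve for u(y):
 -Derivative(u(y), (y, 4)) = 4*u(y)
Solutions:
 u(y) = (C1*sin(y) + C2*cos(y))*exp(-y) + (C3*sin(y) + C4*cos(y))*exp(y)


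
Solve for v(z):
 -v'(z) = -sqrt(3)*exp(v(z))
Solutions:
 v(z) = log(-1/(C1 + sqrt(3)*z))


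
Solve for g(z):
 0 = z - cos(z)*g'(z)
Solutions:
 g(z) = C1 + Integral(z/cos(z), z)


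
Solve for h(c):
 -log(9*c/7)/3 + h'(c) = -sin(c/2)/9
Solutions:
 h(c) = C1 + c*log(c)/3 - c*log(7) - c/3 + 2*c*log(21)/3 + 2*cos(c/2)/9


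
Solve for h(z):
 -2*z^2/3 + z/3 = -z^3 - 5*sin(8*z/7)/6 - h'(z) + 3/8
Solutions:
 h(z) = C1 - z^4/4 + 2*z^3/9 - z^2/6 + 3*z/8 + 35*cos(8*z/7)/48


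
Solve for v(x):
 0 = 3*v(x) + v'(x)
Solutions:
 v(x) = C1*exp(-3*x)


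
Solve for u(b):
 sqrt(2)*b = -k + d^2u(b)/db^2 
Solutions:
 u(b) = C1 + C2*b + sqrt(2)*b^3/6 + b^2*k/2


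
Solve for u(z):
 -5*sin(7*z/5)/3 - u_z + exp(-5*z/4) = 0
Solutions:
 u(z) = C1 + 25*cos(7*z/5)/21 - 4*exp(-5*z/4)/5


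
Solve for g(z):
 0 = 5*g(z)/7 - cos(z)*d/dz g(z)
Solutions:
 g(z) = C1*(sin(z) + 1)^(5/14)/(sin(z) - 1)^(5/14)


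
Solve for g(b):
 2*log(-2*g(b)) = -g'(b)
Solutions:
 Integral(1/(log(-_y) + log(2)), (_y, g(b)))/2 = C1 - b


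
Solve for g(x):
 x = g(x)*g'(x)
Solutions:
 g(x) = -sqrt(C1 + x^2)
 g(x) = sqrt(C1 + x^2)


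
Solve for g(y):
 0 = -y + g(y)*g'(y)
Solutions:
 g(y) = -sqrt(C1 + y^2)
 g(y) = sqrt(C1 + y^2)


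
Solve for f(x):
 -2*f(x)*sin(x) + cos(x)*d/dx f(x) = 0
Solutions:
 f(x) = C1/cos(x)^2


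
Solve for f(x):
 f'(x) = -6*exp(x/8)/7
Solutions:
 f(x) = C1 - 48*exp(x/8)/7


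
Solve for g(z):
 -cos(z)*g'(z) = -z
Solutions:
 g(z) = C1 + Integral(z/cos(z), z)


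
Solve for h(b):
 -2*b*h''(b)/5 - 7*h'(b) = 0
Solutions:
 h(b) = C1 + C2/b^(33/2)


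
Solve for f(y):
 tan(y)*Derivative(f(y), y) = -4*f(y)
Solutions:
 f(y) = C1/sin(y)^4


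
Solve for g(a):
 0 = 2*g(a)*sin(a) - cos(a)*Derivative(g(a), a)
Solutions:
 g(a) = C1/cos(a)^2


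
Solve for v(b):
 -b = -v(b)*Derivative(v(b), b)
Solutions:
 v(b) = -sqrt(C1 + b^2)
 v(b) = sqrt(C1 + b^2)


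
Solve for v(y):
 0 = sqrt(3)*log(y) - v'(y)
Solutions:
 v(y) = C1 + sqrt(3)*y*log(y) - sqrt(3)*y


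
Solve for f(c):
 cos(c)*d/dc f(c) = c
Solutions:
 f(c) = C1 + Integral(c/cos(c), c)


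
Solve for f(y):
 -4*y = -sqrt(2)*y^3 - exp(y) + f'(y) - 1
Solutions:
 f(y) = C1 + sqrt(2)*y^4/4 - 2*y^2 + y + exp(y)


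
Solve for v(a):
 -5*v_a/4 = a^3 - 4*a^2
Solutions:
 v(a) = C1 - a^4/5 + 16*a^3/15


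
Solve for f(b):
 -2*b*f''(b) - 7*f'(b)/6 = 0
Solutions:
 f(b) = C1 + C2*b^(5/12)


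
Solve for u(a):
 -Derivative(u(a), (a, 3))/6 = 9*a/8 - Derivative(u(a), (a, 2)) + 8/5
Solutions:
 u(a) = C1 + C2*a + C3*exp(6*a) + 3*a^3/16 + 143*a^2/160


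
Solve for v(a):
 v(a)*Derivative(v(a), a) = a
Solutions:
 v(a) = -sqrt(C1 + a^2)
 v(a) = sqrt(C1 + a^2)


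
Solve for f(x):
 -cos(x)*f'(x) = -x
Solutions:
 f(x) = C1 + Integral(x/cos(x), x)


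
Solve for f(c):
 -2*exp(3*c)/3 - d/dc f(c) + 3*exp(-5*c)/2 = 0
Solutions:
 f(c) = C1 - 2*exp(3*c)/9 - 3*exp(-5*c)/10


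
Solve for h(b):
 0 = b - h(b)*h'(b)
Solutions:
 h(b) = -sqrt(C1 + b^2)
 h(b) = sqrt(C1 + b^2)


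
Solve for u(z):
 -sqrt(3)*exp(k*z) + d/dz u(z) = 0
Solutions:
 u(z) = C1 + sqrt(3)*exp(k*z)/k


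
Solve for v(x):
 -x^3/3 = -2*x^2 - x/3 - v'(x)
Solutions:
 v(x) = C1 + x^4/12 - 2*x^3/3 - x^2/6


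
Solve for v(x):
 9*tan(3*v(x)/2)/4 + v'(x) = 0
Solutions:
 v(x) = -2*asin(C1*exp(-27*x/8))/3 + 2*pi/3
 v(x) = 2*asin(C1*exp(-27*x/8))/3


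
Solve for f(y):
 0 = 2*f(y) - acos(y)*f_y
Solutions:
 f(y) = C1*exp(2*Integral(1/acos(y), y))


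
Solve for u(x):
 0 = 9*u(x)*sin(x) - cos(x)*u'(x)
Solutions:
 u(x) = C1/cos(x)^9


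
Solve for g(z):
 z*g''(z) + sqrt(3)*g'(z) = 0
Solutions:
 g(z) = C1 + C2*z^(1 - sqrt(3))


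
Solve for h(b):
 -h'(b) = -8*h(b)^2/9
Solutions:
 h(b) = -9/(C1 + 8*b)


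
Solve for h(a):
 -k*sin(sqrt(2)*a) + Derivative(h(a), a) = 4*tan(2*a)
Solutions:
 h(a) = C1 - sqrt(2)*k*cos(sqrt(2)*a)/2 - 2*log(cos(2*a))


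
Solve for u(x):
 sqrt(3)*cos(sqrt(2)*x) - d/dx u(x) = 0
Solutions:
 u(x) = C1 + sqrt(6)*sin(sqrt(2)*x)/2


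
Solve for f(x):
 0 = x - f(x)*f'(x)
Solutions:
 f(x) = -sqrt(C1 + x^2)
 f(x) = sqrt(C1 + x^2)


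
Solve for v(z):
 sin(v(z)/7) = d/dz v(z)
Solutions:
 -z + 7*log(cos(v(z)/7) - 1)/2 - 7*log(cos(v(z)/7) + 1)/2 = C1


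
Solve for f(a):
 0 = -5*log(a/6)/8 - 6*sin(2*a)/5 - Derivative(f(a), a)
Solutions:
 f(a) = C1 - 5*a*log(a)/8 + 5*a/8 + 5*a*log(6)/8 + 3*cos(2*a)/5


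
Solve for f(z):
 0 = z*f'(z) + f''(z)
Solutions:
 f(z) = C1 + C2*erf(sqrt(2)*z/2)


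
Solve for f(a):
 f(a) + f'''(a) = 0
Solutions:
 f(a) = C3*exp(-a) + (C1*sin(sqrt(3)*a/2) + C2*cos(sqrt(3)*a/2))*exp(a/2)


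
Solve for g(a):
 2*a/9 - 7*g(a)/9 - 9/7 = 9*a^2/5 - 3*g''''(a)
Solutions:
 g(a) = C1*exp(-21^(1/4)*a/3) + C2*exp(21^(1/4)*a/3) + C3*sin(21^(1/4)*a/3) + C4*cos(21^(1/4)*a/3) - 81*a^2/35 + 2*a/7 - 81/49


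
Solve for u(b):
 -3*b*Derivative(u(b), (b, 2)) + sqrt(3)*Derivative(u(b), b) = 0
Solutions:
 u(b) = C1 + C2*b^(sqrt(3)/3 + 1)


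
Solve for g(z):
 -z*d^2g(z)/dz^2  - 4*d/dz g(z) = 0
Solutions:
 g(z) = C1 + C2/z^3


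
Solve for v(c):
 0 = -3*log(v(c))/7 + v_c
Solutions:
 li(v(c)) = C1 + 3*c/7


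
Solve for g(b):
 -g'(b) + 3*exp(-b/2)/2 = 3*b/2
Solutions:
 g(b) = C1 - 3*b^2/4 - 3*exp(-b/2)


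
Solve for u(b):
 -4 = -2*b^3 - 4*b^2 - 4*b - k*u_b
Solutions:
 u(b) = C1 - b^4/(2*k) - 4*b^3/(3*k) - 2*b^2/k + 4*b/k


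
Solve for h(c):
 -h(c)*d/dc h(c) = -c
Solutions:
 h(c) = -sqrt(C1 + c^2)
 h(c) = sqrt(C1 + c^2)


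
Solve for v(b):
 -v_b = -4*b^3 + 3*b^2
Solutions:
 v(b) = C1 + b^4 - b^3


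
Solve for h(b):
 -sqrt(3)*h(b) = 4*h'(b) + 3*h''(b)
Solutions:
 h(b) = (C1*sin(b*sqrt(-4 + 3*sqrt(3))/3) + C2*cos(b*sqrt(-4 + 3*sqrt(3))/3))*exp(-2*b/3)


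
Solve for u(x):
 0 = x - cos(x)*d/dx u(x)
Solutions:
 u(x) = C1 + Integral(x/cos(x), x)


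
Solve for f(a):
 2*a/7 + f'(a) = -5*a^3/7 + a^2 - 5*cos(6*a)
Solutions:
 f(a) = C1 - 5*a^4/28 + a^3/3 - a^2/7 - 5*sin(6*a)/6


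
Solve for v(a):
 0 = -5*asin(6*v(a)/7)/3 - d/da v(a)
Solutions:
 Integral(1/asin(6*_y/7), (_y, v(a))) = C1 - 5*a/3


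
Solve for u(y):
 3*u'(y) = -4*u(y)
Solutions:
 u(y) = C1*exp(-4*y/3)


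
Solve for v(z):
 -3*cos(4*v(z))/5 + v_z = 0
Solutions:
 -3*z/5 - log(sin(4*v(z)) - 1)/8 + log(sin(4*v(z)) + 1)/8 = C1


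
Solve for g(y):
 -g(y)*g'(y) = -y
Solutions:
 g(y) = -sqrt(C1 + y^2)
 g(y) = sqrt(C1 + y^2)


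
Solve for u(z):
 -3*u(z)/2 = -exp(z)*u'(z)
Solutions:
 u(z) = C1*exp(-3*exp(-z)/2)


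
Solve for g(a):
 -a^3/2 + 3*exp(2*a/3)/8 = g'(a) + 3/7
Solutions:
 g(a) = C1 - a^4/8 - 3*a/7 + 9*exp(2*a/3)/16


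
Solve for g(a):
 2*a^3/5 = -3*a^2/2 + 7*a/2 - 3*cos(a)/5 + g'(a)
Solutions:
 g(a) = C1 + a^4/10 + a^3/2 - 7*a^2/4 + 3*sin(a)/5


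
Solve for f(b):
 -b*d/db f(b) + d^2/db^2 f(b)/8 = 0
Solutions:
 f(b) = C1 + C2*erfi(2*b)


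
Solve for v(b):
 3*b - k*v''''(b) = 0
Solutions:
 v(b) = C1 + C2*b + C3*b^2 + C4*b^3 + b^5/(40*k)


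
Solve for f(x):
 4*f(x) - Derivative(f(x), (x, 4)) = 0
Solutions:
 f(x) = C1*exp(-sqrt(2)*x) + C2*exp(sqrt(2)*x) + C3*sin(sqrt(2)*x) + C4*cos(sqrt(2)*x)


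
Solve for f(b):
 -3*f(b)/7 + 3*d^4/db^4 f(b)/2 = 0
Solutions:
 f(b) = C1*exp(-2^(1/4)*7^(3/4)*b/7) + C2*exp(2^(1/4)*7^(3/4)*b/7) + C3*sin(2^(1/4)*7^(3/4)*b/7) + C4*cos(2^(1/4)*7^(3/4)*b/7)


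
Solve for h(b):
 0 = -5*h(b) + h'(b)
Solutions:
 h(b) = C1*exp(5*b)


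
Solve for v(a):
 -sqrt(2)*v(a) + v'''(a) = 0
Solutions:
 v(a) = C3*exp(2^(1/6)*a) + (C1*sin(2^(1/6)*sqrt(3)*a/2) + C2*cos(2^(1/6)*sqrt(3)*a/2))*exp(-2^(1/6)*a/2)


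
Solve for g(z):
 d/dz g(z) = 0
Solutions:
 g(z) = C1


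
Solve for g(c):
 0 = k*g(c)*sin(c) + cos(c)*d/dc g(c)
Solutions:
 g(c) = C1*exp(k*log(cos(c)))


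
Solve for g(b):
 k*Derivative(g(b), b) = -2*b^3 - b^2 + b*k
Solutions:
 g(b) = C1 - b^4/(2*k) - b^3/(3*k) + b^2/2


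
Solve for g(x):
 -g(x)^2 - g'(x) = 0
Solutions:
 g(x) = 1/(C1 + x)


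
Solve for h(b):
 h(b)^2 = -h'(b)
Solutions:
 h(b) = 1/(C1 + b)


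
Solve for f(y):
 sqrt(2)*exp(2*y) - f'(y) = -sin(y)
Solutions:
 f(y) = C1 + sqrt(2)*exp(2*y)/2 - cos(y)


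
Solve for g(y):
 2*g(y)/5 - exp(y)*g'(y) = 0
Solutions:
 g(y) = C1*exp(-2*exp(-y)/5)


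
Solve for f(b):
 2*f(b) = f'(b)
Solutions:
 f(b) = C1*exp(2*b)


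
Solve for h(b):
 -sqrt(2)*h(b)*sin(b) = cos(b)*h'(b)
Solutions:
 h(b) = C1*cos(b)^(sqrt(2))


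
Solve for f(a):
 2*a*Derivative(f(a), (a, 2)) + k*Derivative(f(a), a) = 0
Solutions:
 f(a) = C1 + a^(1 - re(k)/2)*(C2*sin(log(a)*Abs(im(k))/2) + C3*cos(log(a)*im(k)/2))


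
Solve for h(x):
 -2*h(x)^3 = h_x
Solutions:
 h(x) = -sqrt(2)*sqrt(-1/(C1 - 2*x))/2
 h(x) = sqrt(2)*sqrt(-1/(C1 - 2*x))/2


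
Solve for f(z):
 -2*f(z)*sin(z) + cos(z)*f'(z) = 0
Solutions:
 f(z) = C1/cos(z)^2


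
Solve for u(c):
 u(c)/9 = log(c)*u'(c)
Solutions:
 u(c) = C1*exp(li(c)/9)


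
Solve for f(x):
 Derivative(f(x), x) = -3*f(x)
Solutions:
 f(x) = C1*exp(-3*x)


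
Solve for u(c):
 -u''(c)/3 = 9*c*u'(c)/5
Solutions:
 u(c) = C1 + C2*erf(3*sqrt(30)*c/10)


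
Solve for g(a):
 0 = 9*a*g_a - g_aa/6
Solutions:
 g(a) = C1 + C2*erfi(3*sqrt(3)*a)


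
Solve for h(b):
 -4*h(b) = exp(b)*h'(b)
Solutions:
 h(b) = C1*exp(4*exp(-b))


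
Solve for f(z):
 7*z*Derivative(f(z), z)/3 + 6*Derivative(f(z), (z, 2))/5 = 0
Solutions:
 f(z) = C1 + C2*erf(sqrt(35)*z/6)


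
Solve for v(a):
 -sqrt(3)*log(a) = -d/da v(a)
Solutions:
 v(a) = C1 + sqrt(3)*a*log(a) - sqrt(3)*a


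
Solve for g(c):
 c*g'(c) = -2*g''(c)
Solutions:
 g(c) = C1 + C2*erf(c/2)


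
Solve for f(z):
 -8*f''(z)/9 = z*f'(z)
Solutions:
 f(z) = C1 + C2*erf(3*z/4)


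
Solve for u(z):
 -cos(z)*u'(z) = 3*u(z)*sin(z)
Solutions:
 u(z) = C1*cos(z)^3


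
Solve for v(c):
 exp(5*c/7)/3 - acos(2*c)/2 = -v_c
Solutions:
 v(c) = C1 + c*acos(2*c)/2 - sqrt(1 - 4*c^2)/4 - 7*exp(5*c/7)/15


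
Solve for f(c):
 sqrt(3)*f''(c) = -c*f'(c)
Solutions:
 f(c) = C1 + C2*erf(sqrt(2)*3^(3/4)*c/6)


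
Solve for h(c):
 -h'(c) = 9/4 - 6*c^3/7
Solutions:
 h(c) = C1 + 3*c^4/14 - 9*c/4


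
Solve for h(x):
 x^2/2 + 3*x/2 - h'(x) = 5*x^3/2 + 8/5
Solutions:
 h(x) = C1 - 5*x^4/8 + x^3/6 + 3*x^2/4 - 8*x/5


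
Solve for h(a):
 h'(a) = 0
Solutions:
 h(a) = C1


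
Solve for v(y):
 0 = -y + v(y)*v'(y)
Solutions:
 v(y) = -sqrt(C1 + y^2)
 v(y) = sqrt(C1 + y^2)


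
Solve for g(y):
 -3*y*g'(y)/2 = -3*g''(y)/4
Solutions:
 g(y) = C1 + C2*erfi(y)


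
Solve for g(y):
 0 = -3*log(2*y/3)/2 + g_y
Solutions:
 g(y) = C1 + 3*y*log(y)/2 - 3*y*log(3)/2 - 3*y/2 + 3*y*log(2)/2


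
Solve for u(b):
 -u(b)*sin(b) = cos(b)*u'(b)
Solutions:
 u(b) = C1*cos(b)


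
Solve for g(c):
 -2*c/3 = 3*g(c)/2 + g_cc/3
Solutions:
 g(c) = C1*sin(3*sqrt(2)*c/2) + C2*cos(3*sqrt(2)*c/2) - 4*c/9


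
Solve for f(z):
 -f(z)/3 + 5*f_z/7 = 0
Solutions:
 f(z) = C1*exp(7*z/15)


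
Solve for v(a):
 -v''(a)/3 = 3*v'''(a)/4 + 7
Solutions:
 v(a) = C1 + C2*a + C3*exp(-4*a/9) - 21*a^2/2


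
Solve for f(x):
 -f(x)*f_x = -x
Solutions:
 f(x) = -sqrt(C1 + x^2)
 f(x) = sqrt(C1 + x^2)


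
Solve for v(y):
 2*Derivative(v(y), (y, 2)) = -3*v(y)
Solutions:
 v(y) = C1*sin(sqrt(6)*y/2) + C2*cos(sqrt(6)*y/2)


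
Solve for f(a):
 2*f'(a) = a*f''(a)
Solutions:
 f(a) = C1 + C2*a^3


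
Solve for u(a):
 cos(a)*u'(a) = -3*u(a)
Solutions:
 u(a) = C1*(sin(a) - 1)^(3/2)/(sin(a) + 1)^(3/2)


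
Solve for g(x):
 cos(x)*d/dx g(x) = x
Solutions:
 g(x) = C1 + Integral(x/cos(x), x)


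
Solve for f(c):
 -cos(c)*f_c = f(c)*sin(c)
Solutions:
 f(c) = C1*cos(c)


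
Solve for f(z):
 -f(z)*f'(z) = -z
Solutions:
 f(z) = -sqrt(C1 + z^2)
 f(z) = sqrt(C1 + z^2)


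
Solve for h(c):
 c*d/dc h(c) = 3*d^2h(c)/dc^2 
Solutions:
 h(c) = C1 + C2*erfi(sqrt(6)*c/6)


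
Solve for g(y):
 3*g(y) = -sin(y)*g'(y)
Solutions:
 g(y) = C1*(cos(y) + 1)^(3/2)/(cos(y) - 1)^(3/2)


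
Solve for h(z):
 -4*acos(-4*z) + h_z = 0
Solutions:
 h(z) = C1 + 4*z*acos(-4*z) + sqrt(1 - 16*z^2)


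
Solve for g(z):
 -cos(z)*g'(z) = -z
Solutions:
 g(z) = C1 + Integral(z/cos(z), z)


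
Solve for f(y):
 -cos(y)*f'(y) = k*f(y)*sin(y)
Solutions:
 f(y) = C1*exp(k*log(cos(y)))


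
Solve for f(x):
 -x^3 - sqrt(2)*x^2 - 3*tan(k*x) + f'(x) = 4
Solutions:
 f(x) = C1 + x^4/4 + sqrt(2)*x^3/3 + 4*x + 3*Piecewise((-log(cos(k*x))/k, Ne(k, 0)), (0, True))


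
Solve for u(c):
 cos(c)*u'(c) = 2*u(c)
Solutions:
 u(c) = C1*(sin(c) + 1)/(sin(c) - 1)


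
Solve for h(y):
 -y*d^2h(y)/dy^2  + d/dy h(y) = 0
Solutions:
 h(y) = C1 + C2*y^2


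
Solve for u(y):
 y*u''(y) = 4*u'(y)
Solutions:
 u(y) = C1 + C2*y^5


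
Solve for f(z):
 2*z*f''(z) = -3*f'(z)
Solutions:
 f(z) = C1 + C2/sqrt(z)


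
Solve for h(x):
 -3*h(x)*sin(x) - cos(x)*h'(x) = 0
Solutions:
 h(x) = C1*cos(x)^3


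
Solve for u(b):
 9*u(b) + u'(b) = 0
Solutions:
 u(b) = C1*exp(-9*b)


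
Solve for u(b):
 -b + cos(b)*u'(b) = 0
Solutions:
 u(b) = C1 + Integral(b/cos(b), b)


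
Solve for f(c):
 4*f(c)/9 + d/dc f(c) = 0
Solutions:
 f(c) = C1*exp(-4*c/9)


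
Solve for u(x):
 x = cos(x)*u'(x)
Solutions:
 u(x) = C1 + Integral(x/cos(x), x)


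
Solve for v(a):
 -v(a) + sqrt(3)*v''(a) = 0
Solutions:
 v(a) = C1*exp(-3^(3/4)*a/3) + C2*exp(3^(3/4)*a/3)


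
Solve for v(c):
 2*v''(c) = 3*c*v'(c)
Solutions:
 v(c) = C1 + C2*erfi(sqrt(3)*c/2)


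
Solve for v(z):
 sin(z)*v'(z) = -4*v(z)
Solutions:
 v(z) = C1*(cos(z)^2 + 2*cos(z) + 1)/(cos(z)^2 - 2*cos(z) + 1)


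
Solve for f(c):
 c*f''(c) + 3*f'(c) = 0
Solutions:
 f(c) = C1 + C2/c^2


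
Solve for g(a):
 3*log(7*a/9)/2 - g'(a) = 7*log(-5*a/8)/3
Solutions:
 g(a) = C1 - 5*a*log(a)/6 + a*(-3*log(15) + 5/6 + log(7)/2 + 2*log(5)/3 + log(896) - 7*I*pi/3)


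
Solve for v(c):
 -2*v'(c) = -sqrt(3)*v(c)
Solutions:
 v(c) = C1*exp(sqrt(3)*c/2)


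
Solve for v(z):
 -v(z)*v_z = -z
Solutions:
 v(z) = -sqrt(C1 + z^2)
 v(z) = sqrt(C1 + z^2)


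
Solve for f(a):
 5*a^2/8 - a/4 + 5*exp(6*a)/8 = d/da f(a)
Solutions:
 f(a) = C1 + 5*a^3/24 - a^2/8 + 5*exp(6*a)/48


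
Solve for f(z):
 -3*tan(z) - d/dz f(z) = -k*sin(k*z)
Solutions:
 f(z) = C1 + k*Piecewise((-cos(k*z)/k, Ne(k, 0)), (0, True)) + 3*log(cos(z))


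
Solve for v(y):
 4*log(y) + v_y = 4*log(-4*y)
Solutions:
 v(y) = C1 + 4*y*(2*log(2) + I*pi)


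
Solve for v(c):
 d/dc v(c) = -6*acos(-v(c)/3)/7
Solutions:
 Integral(1/acos(-_y/3), (_y, v(c))) = C1 - 6*c/7


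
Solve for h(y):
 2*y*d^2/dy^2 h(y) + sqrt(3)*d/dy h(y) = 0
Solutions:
 h(y) = C1 + C2*y^(1 - sqrt(3)/2)


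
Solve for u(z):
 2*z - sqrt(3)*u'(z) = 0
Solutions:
 u(z) = C1 + sqrt(3)*z^2/3


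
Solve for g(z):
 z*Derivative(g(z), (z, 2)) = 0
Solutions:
 g(z) = C1 + C2*z


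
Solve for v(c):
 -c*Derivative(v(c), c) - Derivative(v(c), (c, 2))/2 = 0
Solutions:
 v(c) = C1 + C2*erf(c)


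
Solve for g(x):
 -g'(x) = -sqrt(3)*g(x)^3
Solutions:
 g(x) = -sqrt(2)*sqrt(-1/(C1 + sqrt(3)*x))/2
 g(x) = sqrt(2)*sqrt(-1/(C1 + sqrt(3)*x))/2


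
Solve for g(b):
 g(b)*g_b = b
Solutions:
 g(b) = -sqrt(C1 + b^2)
 g(b) = sqrt(C1 + b^2)


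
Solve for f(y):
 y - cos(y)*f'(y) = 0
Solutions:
 f(y) = C1 + Integral(y/cos(y), y)


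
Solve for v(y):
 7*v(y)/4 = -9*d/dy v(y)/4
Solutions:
 v(y) = C1*exp(-7*y/9)


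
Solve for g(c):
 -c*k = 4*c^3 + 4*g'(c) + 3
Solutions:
 g(c) = C1 - c^4/4 - c^2*k/8 - 3*c/4


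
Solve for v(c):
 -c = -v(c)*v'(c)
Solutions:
 v(c) = -sqrt(C1 + c^2)
 v(c) = sqrt(C1 + c^2)


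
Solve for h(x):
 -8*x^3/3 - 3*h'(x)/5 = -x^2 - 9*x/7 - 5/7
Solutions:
 h(x) = C1 - 10*x^4/9 + 5*x^3/9 + 15*x^2/14 + 25*x/21


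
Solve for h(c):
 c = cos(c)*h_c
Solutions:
 h(c) = C1 + Integral(c/cos(c), c)


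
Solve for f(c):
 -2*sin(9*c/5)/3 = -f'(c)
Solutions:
 f(c) = C1 - 10*cos(9*c/5)/27


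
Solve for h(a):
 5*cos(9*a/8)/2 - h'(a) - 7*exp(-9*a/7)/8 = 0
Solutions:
 h(a) = C1 + 20*sin(9*a/8)/9 + 49*exp(-9*a/7)/72


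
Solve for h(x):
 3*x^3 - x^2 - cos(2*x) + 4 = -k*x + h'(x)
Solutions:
 h(x) = C1 + k*x^2/2 + 3*x^4/4 - x^3/3 + 4*x - sin(2*x)/2


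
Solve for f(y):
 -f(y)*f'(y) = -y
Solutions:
 f(y) = -sqrt(C1 + y^2)
 f(y) = sqrt(C1 + y^2)


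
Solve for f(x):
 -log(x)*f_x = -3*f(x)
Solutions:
 f(x) = C1*exp(3*li(x))


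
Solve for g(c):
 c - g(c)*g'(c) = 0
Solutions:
 g(c) = -sqrt(C1 + c^2)
 g(c) = sqrt(C1 + c^2)


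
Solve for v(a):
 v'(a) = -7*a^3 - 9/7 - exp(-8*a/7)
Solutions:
 v(a) = C1 - 7*a^4/4 - 9*a/7 + 7*exp(-8*a/7)/8


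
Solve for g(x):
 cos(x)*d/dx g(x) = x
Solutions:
 g(x) = C1 + Integral(x/cos(x), x)


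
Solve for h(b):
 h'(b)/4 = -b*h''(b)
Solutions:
 h(b) = C1 + C2*b^(3/4)


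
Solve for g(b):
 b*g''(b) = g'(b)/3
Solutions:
 g(b) = C1 + C2*b^(4/3)


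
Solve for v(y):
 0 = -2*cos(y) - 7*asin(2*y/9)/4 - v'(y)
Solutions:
 v(y) = C1 - 7*y*asin(2*y/9)/4 - 7*sqrt(81 - 4*y^2)/8 - 2*sin(y)


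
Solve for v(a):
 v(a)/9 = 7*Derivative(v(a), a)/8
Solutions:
 v(a) = C1*exp(8*a/63)


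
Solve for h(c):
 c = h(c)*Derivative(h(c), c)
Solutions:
 h(c) = -sqrt(C1 + c^2)
 h(c) = sqrt(C1 + c^2)


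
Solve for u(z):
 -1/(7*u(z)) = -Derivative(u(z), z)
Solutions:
 u(z) = -sqrt(C1 + 14*z)/7
 u(z) = sqrt(C1 + 14*z)/7


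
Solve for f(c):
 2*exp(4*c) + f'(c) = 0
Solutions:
 f(c) = C1 - exp(4*c)/2


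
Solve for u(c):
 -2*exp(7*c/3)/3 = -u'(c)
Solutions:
 u(c) = C1 + 2*exp(7*c/3)/7


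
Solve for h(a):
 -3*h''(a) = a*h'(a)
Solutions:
 h(a) = C1 + C2*erf(sqrt(6)*a/6)


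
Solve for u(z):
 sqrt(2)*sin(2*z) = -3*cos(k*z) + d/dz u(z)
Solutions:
 u(z) = C1 - sqrt(2)*cos(2*z)/2 + 3*sin(k*z)/k


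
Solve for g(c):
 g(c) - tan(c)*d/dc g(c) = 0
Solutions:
 g(c) = C1*sin(c)


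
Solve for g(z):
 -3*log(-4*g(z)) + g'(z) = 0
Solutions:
 -Integral(1/(log(-_y) + 2*log(2)), (_y, g(z)))/3 = C1 - z


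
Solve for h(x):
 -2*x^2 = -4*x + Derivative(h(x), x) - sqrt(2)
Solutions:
 h(x) = C1 - 2*x^3/3 + 2*x^2 + sqrt(2)*x


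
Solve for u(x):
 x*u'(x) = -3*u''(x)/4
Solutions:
 u(x) = C1 + C2*erf(sqrt(6)*x/3)


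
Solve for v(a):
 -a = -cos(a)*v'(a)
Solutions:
 v(a) = C1 + Integral(a/cos(a), a)


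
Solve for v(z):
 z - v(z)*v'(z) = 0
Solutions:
 v(z) = -sqrt(C1 + z^2)
 v(z) = sqrt(C1 + z^2)


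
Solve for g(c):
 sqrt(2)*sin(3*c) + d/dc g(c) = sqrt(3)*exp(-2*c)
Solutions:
 g(c) = C1 + sqrt(2)*cos(3*c)/3 - sqrt(3)*exp(-2*c)/2


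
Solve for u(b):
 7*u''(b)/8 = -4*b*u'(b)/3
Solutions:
 u(b) = C1 + C2*erf(4*sqrt(21)*b/21)


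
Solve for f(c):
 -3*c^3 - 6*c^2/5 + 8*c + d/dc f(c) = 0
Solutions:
 f(c) = C1 + 3*c^4/4 + 2*c^3/5 - 4*c^2


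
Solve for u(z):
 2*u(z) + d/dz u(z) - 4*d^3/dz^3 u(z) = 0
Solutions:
 u(z) = C1*exp(-3^(1/3)*z*(3^(1/3)/(sqrt(321) + 18)^(1/3) + (sqrt(321) + 18)^(1/3))/12)*sin(3^(1/6)*z*(-3^(2/3)*(sqrt(321) + 18)^(1/3) + 3/(sqrt(321) + 18)^(1/3))/12) + C2*exp(-3^(1/3)*z*(3^(1/3)/(sqrt(321) + 18)^(1/3) + (sqrt(321) + 18)^(1/3))/12)*cos(3^(1/6)*z*(-3^(2/3)*(sqrt(321) + 18)^(1/3) + 3/(sqrt(321) + 18)^(1/3))/12) + C3*exp(3^(1/3)*z*(3^(1/3)/(sqrt(321) + 18)^(1/3) + (sqrt(321) + 18)^(1/3))/6)


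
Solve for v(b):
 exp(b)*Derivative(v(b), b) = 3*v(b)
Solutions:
 v(b) = C1*exp(-3*exp(-b))


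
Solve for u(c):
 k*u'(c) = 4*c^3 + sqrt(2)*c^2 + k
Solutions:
 u(c) = C1 + c^4/k + sqrt(2)*c^3/(3*k) + c


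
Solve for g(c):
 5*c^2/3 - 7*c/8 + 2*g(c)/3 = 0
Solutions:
 g(c) = c*(21 - 40*c)/16


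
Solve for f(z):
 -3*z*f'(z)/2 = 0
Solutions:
 f(z) = C1


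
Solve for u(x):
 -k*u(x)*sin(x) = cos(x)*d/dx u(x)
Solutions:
 u(x) = C1*exp(k*log(cos(x)))


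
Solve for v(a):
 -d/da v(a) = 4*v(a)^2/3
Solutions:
 v(a) = 3/(C1 + 4*a)


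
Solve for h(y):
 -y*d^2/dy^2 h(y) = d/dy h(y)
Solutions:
 h(y) = C1 + C2*log(y)


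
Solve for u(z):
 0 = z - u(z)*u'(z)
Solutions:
 u(z) = -sqrt(C1 + z^2)
 u(z) = sqrt(C1 + z^2)


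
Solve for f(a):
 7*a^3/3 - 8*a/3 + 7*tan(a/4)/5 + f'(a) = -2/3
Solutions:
 f(a) = C1 - 7*a^4/12 + 4*a^2/3 - 2*a/3 + 28*log(cos(a/4))/5


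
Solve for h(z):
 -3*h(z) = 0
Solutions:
 h(z) = 0


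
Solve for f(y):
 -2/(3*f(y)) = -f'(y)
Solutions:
 f(y) = -sqrt(C1 + 12*y)/3
 f(y) = sqrt(C1 + 12*y)/3


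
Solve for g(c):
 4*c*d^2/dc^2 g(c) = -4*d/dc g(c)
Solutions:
 g(c) = C1 + C2*log(c)


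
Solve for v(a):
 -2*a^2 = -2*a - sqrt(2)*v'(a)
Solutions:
 v(a) = C1 + sqrt(2)*a^3/3 - sqrt(2)*a^2/2


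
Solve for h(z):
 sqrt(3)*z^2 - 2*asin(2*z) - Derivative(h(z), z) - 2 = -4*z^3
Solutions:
 h(z) = C1 + z^4 + sqrt(3)*z^3/3 - 2*z*asin(2*z) - 2*z - sqrt(1 - 4*z^2)


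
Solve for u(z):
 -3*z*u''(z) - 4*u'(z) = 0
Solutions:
 u(z) = C1 + C2/z^(1/3)


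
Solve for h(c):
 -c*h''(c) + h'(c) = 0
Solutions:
 h(c) = C1 + C2*c^2


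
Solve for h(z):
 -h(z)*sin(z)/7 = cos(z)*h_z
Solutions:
 h(z) = C1*cos(z)^(1/7)


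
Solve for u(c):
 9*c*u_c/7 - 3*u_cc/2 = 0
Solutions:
 u(c) = C1 + C2*erfi(sqrt(21)*c/7)


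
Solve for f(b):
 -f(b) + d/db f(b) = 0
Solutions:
 f(b) = C1*exp(b)


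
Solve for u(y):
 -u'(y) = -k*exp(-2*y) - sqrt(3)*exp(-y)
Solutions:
 u(y) = C1 - k*exp(-2*y)/2 - sqrt(3)*exp(-y)


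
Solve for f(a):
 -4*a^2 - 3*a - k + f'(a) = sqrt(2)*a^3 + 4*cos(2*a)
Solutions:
 f(a) = C1 + sqrt(2)*a^4/4 + 4*a^3/3 + 3*a^2/2 + a*k + 2*sin(2*a)


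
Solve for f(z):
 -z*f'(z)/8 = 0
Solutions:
 f(z) = C1


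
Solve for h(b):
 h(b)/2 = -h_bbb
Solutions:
 h(b) = C3*exp(-2^(2/3)*b/2) + (C1*sin(2^(2/3)*sqrt(3)*b/4) + C2*cos(2^(2/3)*sqrt(3)*b/4))*exp(2^(2/3)*b/4)


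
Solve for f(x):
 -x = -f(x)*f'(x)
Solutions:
 f(x) = -sqrt(C1 + x^2)
 f(x) = sqrt(C1 + x^2)


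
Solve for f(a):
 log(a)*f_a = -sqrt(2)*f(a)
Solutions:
 f(a) = C1*exp(-sqrt(2)*li(a))


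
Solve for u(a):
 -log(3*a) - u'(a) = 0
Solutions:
 u(a) = C1 - a*log(a) - a*log(3) + a


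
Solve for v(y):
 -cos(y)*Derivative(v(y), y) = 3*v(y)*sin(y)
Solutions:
 v(y) = C1*cos(y)^3


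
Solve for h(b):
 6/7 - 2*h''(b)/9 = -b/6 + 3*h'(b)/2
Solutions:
 h(b) = C1 + C2*exp(-27*b/4) + b^2/18 + 944*b/1701


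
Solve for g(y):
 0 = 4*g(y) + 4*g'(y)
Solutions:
 g(y) = C1*exp(-y)


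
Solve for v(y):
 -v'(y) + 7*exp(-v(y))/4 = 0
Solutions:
 v(y) = log(C1 + 7*y/4)


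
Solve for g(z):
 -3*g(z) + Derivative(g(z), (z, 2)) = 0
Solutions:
 g(z) = C1*exp(-sqrt(3)*z) + C2*exp(sqrt(3)*z)


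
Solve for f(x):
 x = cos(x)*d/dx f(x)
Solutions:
 f(x) = C1 + Integral(x/cos(x), x)


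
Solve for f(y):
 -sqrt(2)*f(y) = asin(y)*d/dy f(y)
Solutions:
 f(y) = C1*exp(-sqrt(2)*Integral(1/asin(y), y))


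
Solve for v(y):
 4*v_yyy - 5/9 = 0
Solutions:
 v(y) = C1 + C2*y + C3*y^2 + 5*y^3/216


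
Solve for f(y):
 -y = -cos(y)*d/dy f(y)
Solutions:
 f(y) = C1 + Integral(y/cos(y), y)


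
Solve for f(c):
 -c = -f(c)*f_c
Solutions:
 f(c) = -sqrt(C1 + c^2)
 f(c) = sqrt(C1 + c^2)


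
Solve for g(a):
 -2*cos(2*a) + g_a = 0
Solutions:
 g(a) = C1 + sin(2*a)


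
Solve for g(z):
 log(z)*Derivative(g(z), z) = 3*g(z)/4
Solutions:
 g(z) = C1*exp(3*li(z)/4)


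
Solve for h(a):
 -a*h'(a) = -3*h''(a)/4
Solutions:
 h(a) = C1 + C2*erfi(sqrt(6)*a/3)


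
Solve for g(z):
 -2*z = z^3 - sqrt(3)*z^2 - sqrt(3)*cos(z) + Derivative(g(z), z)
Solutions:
 g(z) = C1 - z^4/4 + sqrt(3)*z^3/3 - z^2 + sqrt(3)*sin(z)


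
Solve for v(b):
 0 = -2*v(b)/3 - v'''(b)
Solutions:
 v(b) = C3*exp(-2^(1/3)*3^(2/3)*b/3) + (C1*sin(2^(1/3)*3^(1/6)*b/2) + C2*cos(2^(1/3)*3^(1/6)*b/2))*exp(2^(1/3)*3^(2/3)*b/6)


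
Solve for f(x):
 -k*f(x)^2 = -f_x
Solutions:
 f(x) = -1/(C1 + k*x)


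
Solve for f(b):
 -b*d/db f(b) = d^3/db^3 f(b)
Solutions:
 f(b) = C1 + Integral(C2*airyai(-b) + C3*airybi(-b), b)


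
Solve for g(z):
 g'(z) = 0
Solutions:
 g(z) = C1


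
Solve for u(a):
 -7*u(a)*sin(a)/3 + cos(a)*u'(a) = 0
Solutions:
 u(a) = C1/cos(a)^(7/3)


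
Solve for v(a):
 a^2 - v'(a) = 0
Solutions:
 v(a) = C1 + a^3/3


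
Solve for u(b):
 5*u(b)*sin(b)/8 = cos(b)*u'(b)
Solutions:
 u(b) = C1/cos(b)^(5/8)


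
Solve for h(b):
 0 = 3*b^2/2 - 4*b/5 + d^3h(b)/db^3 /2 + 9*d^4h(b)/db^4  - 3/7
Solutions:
 h(b) = C1 + C2*b + C3*b^2 + C4*exp(-b/18) - b^5/20 + 137*b^4/30 - 11503*b^3/35


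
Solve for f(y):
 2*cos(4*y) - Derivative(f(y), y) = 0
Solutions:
 f(y) = C1 + sin(4*y)/2


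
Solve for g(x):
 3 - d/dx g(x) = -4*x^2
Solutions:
 g(x) = C1 + 4*x^3/3 + 3*x


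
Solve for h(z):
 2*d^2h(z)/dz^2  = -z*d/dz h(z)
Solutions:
 h(z) = C1 + C2*erf(z/2)


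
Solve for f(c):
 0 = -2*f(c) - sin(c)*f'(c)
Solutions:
 f(c) = C1*(cos(c) + 1)/(cos(c) - 1)


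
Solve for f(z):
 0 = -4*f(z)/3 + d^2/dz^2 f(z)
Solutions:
 f(z) = C1*exp(-2*sqrt(3)*z/3) + C2*exp(2*sqrt(3)*z/3)


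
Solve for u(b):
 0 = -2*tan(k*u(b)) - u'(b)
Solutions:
 u(b) = Piecewise((-asin(exp(C1*k - 2*b*k))/k + pi/k, Ne(k, 0)), (nan, True))
 u(b) = Piecewise((asin(exp(C1*k - 2*b*k))/k, Ne(k, 0)), (nan, True))


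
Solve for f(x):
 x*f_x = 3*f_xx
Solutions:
 f(x) = C1 + C2*erfi(sqrt(6)*x/6)


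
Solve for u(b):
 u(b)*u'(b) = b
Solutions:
 u(b) = -sqrt(C1 + b^2)
 u(b) = sqrt(C1 + b^2)


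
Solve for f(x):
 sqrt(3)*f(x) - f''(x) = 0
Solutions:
 f(x) = C1*exp(-3^(1/4)*x) + C2*exp(3^(1/4)*x)


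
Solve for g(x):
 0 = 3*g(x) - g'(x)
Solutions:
 g(x) = C1*exp(3*x)


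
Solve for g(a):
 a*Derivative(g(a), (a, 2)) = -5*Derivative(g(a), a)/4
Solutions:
 g(a) = C1 + C2/a^(1/4)


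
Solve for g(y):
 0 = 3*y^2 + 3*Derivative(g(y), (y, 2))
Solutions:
 g(y) = C1 + C2*y - y^4/12


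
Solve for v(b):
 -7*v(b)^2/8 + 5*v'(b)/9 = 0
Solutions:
 v(b) = -40/(C1 + 63*b)


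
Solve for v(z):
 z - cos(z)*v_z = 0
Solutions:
 v(z) = C1 + Integral(z/cos(z), z)


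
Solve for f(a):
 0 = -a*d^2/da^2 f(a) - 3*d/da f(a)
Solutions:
 f(a) = C1 + C2/a^2


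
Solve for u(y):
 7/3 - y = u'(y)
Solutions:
 u(y) = C1 - y^2/2 + 7*y/3


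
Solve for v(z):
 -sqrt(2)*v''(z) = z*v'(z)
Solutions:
 v(z) = C1 + C2*erf(2^(1/4)*z/2)


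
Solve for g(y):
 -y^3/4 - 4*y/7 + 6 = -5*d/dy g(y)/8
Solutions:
 g(y) = C1 + y^4/10 + 16*y^2/35 - 48*y/5


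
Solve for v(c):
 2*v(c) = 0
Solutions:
 v(c) = 0


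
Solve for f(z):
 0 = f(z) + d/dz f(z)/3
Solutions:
 f(z) = C1*exp(-3*z)


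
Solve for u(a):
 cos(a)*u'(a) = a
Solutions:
 u(a) = C1 + Integral(a/cos(a), a)


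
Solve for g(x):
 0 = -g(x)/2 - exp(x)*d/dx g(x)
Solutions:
 g(x) = C1*exp(exp(-x)/2)


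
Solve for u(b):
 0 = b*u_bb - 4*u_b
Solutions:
 u(b) = C1 + C2*b^5


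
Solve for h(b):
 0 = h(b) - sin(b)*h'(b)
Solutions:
 h(b) = C1*sqrt(cos(b) - 1)/sqrt(cos(b) + 1)


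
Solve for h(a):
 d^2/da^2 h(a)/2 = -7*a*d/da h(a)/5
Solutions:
 h(a) = C1 + C2*erf(sqrt(35)*a/5)


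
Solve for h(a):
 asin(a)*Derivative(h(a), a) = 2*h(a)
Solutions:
 h(a) = C1*exp(2*Integral(1/asin(a), a))


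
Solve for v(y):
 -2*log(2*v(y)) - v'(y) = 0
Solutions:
 Integral(1/(log(_y) + log(2)), (_y, v(y)))/2 = C1 - y


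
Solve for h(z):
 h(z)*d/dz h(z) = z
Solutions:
 h(z) = -sqrt(C1 + z^2)
 h(z) = sqrt(C1 + z^2)


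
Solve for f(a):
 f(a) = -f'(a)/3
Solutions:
 f(a) = C1*exp(-3*a)


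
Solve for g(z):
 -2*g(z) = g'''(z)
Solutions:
 g(z) = C3*exp(-2^(1/3)*z) + (C1*sin(2^(1/3)*sqrt(3)*z/2) + C2*cos(2^(1/3)*sqrt(3)*z/2))*exp(2^(1/3)*z/2)


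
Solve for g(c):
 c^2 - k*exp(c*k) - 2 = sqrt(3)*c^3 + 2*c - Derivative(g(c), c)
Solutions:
 g(c) = C1 + sqrt(3)*c^4/4 - c^3/3 + c^2 + 2*c + exp(c*k)


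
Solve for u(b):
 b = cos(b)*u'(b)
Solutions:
 u(b) = C1 + Integral(b/cos(b), b)


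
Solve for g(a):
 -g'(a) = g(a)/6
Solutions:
 g(a) = C1*exp(-a/6)


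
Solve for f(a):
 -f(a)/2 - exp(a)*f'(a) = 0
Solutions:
 f(a) = C1*exp(exp(-a)/2)


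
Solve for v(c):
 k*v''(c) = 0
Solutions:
 v(c) = C1 + C2*c


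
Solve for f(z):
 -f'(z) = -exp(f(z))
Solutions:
 f(z) = log(-1/(C1 + z))


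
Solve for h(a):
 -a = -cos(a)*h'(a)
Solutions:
 h(a) = C1 + Integral(a/cos(a), a)


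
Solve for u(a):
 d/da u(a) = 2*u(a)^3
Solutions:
 u(a) = -sqrt(2)*sqrt(-1/(C1 + 2*a))/2
 u(a) = sqrt(2)*sqrt(-1/(C1 + 2*a))/2


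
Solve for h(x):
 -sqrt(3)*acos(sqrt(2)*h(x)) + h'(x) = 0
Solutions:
 Integral(1/acos(sqrt(2)*_y), (_y, h(x))) = C1 + sqrt(3)*x


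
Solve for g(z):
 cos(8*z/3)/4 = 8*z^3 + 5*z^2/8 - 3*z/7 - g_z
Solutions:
 g(z) = C1 + 2*z^4 + 5*z^3/24 - 3*z^2/14 - 3*sin(8*z/3)/32


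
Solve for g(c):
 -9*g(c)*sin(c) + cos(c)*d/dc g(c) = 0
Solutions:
 g(c) = C1/cos(c)^9


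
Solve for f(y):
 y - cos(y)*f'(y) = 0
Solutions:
 f(y) = C1 + Integral(y/cos(y), y)


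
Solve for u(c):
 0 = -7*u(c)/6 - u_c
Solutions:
 u(c) = C1*exp(-7*c/6)


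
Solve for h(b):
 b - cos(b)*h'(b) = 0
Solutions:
 h(b) = C1 + Integral(b/cos(b), b)


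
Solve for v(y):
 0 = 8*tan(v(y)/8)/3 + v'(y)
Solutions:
 v(y) = -8*asin(C1*exp(-y/3)) + 8*pi
 v(y) = 8*asin(C1*exp(-y/3))


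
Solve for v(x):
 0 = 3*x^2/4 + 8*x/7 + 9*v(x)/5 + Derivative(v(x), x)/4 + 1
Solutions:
 v(x) = C1*exp(-36*x/5) - 5*x^2/12 - 785*x/1512 - 26315/54432


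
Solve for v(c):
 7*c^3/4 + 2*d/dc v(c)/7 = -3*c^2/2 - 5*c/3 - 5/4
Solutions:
 v(c) = C1 - 49*c^4/32 - 7*c^3/4 - 35*c^2/12 - 35*c/8


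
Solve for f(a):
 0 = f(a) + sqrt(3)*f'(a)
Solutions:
 f(a) = C1*exp(-sqrt(3)*a/3)


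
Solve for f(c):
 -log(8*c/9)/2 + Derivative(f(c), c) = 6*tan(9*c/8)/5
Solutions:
 f(c) = C1 + c*log(c)/2 - c*log(3) - c/2 + 3*c*log(2)/2 - 16*log(cos(9*c/8))/15


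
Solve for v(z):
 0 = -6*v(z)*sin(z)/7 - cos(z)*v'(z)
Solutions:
 v(z) = C1*cos(z)^(6/7)


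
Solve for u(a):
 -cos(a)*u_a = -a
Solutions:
 u(a) = C1 + Integral(a/cos(a), a)


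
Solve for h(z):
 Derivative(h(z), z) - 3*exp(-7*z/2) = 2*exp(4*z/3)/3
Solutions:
 h(z) = C1 + exp(4*z/3)/2 - 6*exp(-7*z/2)/7


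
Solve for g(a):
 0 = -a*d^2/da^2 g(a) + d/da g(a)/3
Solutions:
 g(a) = C1 + C2*a^(4/3)


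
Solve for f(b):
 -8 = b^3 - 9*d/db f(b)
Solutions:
 f(b) = C1 + b^4/36 + 8*b/9


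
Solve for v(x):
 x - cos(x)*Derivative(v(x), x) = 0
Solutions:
 v(x) = C1 + Integral(x/cos(x), x)
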